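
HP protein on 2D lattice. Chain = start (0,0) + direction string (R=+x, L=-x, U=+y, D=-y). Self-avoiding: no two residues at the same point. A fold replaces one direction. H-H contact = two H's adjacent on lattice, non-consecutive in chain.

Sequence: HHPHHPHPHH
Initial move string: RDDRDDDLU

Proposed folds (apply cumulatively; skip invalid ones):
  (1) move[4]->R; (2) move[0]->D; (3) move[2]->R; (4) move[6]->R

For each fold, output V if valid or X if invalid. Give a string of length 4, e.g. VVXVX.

Answer: VVVX

Derivation:
Initial: RDDRDDDLU -> [(0, 0), (1, 0), (1, -1), (1, -2), (2, -2), (2, -3), (2, -4), (2, -5), (1, -5), (1, -4)]
Fold 1: move[4]->R => RDDRRDDLU VALID
Fold 2: move[0]->D => DDDRRDDLU VALID
Fold 3: move[2]->R => DDRRRDDLU VALID
Fold 4: move[6]->R => DDRRRDRLU INVALID (collision), skipped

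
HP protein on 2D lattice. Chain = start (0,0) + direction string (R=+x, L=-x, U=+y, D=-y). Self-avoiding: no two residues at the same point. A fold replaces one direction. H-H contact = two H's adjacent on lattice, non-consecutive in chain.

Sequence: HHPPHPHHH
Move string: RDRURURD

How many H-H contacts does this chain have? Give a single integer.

Positions: [(0, 0), (1, 0), (1, -1), (2, -1), (2, 0), (3, 0), (3, 1), (4, 1), (4, 0)]
H-H contact: residue 1 @(1,0) - residue 4 @(2, 0)

Answer: 1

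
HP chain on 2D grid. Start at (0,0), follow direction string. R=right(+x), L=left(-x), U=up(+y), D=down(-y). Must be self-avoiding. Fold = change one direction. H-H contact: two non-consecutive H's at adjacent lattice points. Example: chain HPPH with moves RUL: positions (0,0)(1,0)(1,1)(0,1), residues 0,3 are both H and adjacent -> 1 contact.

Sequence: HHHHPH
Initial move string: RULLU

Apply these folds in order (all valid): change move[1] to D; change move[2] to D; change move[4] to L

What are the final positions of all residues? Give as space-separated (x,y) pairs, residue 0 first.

Answer: (0,0) (1,0) (1,-1) (1,-2) (0,-2) (-1,-2)

Derivation:
Initial moves: RULLU
Fold: move[1]->D => RDLLU (positions: [(0, 0), (1, 0), (1, -1), (0, -1), (-1, -1), (-1, 0)])
Fold: move[2]->D => RDDLU (positions: [(0, 0), (1, 0), (1, -1), (1, -2), (0, -2), (0, -1)])
Fold: move[4]->L => RDDLL (positions: [(0, 0), (1, 0), (1, -1), (1, -2), (0, -2), (-1, -2)])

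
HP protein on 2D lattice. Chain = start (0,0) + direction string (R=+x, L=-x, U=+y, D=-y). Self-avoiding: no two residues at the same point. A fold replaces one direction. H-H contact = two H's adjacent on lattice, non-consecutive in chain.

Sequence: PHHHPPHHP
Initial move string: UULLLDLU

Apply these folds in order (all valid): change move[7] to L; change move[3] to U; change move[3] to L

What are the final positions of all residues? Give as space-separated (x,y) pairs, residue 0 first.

Initial moves: UULLLDLU
Fold: move[7]->L => UULLLDLL (positions: [(0, 0), (0, 1), (0, 2), (-1, 2), (-2, 2), (-3, 2), (-3, 1), (-4, 1), (-5, 1)])
Fold: move[3]->U => UULULDLL (positions: [(0, 0), (0, 1), (0, 2), (-1, 2), (-1, 3), (-2, 3), (-2, 2), (-3, 2), (-4, 2)])
Fold: move[3]->L => UULLLDLL (positions: [(0, 0), (0, 1), (0, 2), (-1, 2), (-2, 2), (-3, 2), (-3, 1), (-4, 1), (-5, 1)])

Answer: (0,0) (0,1) (0,2) (-1,2) (-2,2) (-3,2) (-3,1) (-4,1) (-5,1)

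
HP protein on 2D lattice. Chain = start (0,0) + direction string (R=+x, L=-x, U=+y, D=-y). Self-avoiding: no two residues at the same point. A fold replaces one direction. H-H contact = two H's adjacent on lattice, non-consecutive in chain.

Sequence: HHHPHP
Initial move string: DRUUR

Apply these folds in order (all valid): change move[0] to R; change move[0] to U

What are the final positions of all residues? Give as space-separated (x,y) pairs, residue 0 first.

Answer: (0,0) (0,1) (1,1) (1,2) (1,3) (2,3)

Derivation:
Initial moves: DRUUR
Fold: move[0]->R => RRUUR (positions: [(0, 0), (1, 0), (2, 0), (2, 1), (2, 2), (3, 2)])
Fold: move[0]->U => URUUR (positions: [(0, 0), (0, 1), (1, 1), (1, 2), (1, 3), (2, 3)])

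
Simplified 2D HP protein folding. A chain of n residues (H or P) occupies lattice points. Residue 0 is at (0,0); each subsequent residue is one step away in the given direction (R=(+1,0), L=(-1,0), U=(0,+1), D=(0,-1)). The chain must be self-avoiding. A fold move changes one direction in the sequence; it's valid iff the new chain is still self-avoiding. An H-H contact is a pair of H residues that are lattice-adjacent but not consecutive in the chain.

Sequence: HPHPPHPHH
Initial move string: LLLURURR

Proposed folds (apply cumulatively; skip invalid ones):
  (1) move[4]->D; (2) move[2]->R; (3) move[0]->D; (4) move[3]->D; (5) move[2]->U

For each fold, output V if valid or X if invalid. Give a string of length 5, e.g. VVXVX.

Answer: XXVXV

Derivation:
Initial: LLLURURR -> [(0, 0), (-1, 0), (-2, 0), (-3, 0), (-3, 1), (-2, 1), (-2, 2), (-1, 2), (0, 2)]
Fold 1: move[4]->D => LLLUDURR INVALID (collision), skipped
Fold 2: move[2]->R => LLRURURR INVALID (collision), skipped
Fold 3: move[0]->D => DLLURURR VALID
Fold 4: move[3]->D => DLLDRURR INVALID (collision), skipped
Fold 5: move[2]->U => DLUURURR VALID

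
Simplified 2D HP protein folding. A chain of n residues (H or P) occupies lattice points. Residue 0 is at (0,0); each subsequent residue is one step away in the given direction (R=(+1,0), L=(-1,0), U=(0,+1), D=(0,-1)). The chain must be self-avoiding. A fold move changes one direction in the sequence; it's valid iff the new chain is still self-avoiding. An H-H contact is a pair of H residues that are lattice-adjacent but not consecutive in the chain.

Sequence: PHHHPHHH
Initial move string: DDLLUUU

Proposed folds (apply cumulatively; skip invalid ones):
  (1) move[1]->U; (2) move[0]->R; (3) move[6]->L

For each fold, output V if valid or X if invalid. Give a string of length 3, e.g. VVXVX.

Initial: DDLLUUU -> [(0, 0), (0, -1), (0, -2), (-1, -2), (-2, -2), (-2, -1), (-2, 0), (-2, 1)]
Fold 1: move[1]->U => DULLUUU INVALID (collision), skipped
Fold 2: move[0]->R => RDLLUUU VALID
Fold 3: move[6]->L => RDLLUUL VALID

Answer: XVV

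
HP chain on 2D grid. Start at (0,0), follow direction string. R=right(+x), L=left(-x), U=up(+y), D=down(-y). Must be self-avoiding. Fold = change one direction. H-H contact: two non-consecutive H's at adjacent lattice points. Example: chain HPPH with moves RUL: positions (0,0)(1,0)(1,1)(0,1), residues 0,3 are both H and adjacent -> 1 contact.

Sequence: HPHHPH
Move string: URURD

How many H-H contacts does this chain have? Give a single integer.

Positions: [(0, 0), (0, 1), (1, 1), (1, 2), (2, 2), (2, 1)]
H-H contact: residue 2 @(1,1) - residue 5 @(2, 1)

Answer: 1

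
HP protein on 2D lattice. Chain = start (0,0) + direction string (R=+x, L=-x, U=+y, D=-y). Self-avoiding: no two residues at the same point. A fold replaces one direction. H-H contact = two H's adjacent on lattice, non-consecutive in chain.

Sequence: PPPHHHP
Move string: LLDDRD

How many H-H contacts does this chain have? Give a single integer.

Positions: [(0, 0), (-1, 0), (-2, 0), (-2, -1), (-2, -2), (-1, -2), (-1, -3)]
No H-H contacts found.

Answer: 0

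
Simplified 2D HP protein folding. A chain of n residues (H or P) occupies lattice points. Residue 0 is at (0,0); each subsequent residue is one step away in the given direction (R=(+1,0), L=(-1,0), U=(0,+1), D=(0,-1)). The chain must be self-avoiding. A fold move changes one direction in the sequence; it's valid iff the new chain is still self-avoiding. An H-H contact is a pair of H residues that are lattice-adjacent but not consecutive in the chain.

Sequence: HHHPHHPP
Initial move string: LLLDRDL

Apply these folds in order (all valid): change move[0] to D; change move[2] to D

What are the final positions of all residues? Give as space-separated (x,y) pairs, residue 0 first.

Answer: (0,0) (0,-1) (-1,-1) (-1,-2) (-1,-3) (0,-3) (0,-4) (-1,-4)

Derivation:
Initial moves: LLLDRDL
Fold: move[0]->D => DLLDRDL (positions: [(0, 0), (0, -1), (-1, -1), (-2, -1), (-2, -2), (-1, -2), (-1, -3), (-2, -3)])
Fold: move[2]->D => DLDDRDL (positions: [(0, 0), (0, -1), (-1, -1), (-1, -2), (-1, -3), (0, -3), (0, -4), (-1, -4)])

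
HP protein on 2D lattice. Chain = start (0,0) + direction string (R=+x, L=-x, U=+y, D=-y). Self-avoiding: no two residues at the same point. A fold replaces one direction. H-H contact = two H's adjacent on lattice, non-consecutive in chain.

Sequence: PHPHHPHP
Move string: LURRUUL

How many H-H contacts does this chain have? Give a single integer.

Positions: [(0, 0), (-1, 0), (-1, 1), (0, 1), (1, 1), (1, 2), (1, 3), (0, 3)]
No H-H contacts found.

Answer: 0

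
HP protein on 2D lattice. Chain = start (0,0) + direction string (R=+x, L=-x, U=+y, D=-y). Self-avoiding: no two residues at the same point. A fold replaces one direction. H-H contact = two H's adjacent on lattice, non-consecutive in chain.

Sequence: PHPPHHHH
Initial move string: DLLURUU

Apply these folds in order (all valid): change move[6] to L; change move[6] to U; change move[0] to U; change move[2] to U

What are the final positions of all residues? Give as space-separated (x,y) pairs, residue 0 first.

Initial moves: DLLURUU
Fold: move[6]->L => DLLURUL (positions: [(0, 0), (0, -1), (-1, -1), (-2, -1), (-2, 0), (-1, 0), (-1, 1), (-2, 1)])
Fold: move[6]->U => DLLURUU (positions: [(0, 0), (0, -1), (-1, -1), (-2, -1), (-2, 0), (-1, 0), (-1, 1), (-1, 2)])
Fold: move[0]->U => ULLURUU (positions: [(0, 0), (0, 1), (-1, 1), (-2, 1), (-2, 2), (-1, 2), (-1, 3), (-1, 4)])
Fold: move[2]->U => ULUURUU (positions: [(0, 0), (0, 1), (-1, 1), (-1, 2), (-1, 3), (0, 3), (0, 4), (0, 5)])

Answer: (0,0) (0,1) (-1,1) (-1,2) (-1,3) (0,3) (0,4) (0,5)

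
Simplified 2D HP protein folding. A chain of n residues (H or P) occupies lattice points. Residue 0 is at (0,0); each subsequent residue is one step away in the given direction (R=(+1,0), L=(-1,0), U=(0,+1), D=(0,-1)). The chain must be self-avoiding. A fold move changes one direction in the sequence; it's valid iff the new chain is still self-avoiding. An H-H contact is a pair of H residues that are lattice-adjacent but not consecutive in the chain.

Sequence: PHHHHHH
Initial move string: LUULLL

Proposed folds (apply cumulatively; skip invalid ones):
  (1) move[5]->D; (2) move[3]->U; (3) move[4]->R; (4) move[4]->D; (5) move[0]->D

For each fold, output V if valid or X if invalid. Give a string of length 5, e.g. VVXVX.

Answer: VVVXX

Derivation:
Initial: LUULLL -> [(0, 0), (-1, 0), (-1, 1), (-1, 2), (-2, 2), (-3, 2), (-4, 2)]
Fold 1: move[5]->D => LUULLD VALID
Fold 2: move[3]->U => LUUULD VALID
Fold 3: move[4]->R => LUUURD VALID
Fold 4: move[4]->D => LUUUDD INVALID (collision), skipped
Fold 5: move[0]->D => DUUURD INVALID (collision), skipped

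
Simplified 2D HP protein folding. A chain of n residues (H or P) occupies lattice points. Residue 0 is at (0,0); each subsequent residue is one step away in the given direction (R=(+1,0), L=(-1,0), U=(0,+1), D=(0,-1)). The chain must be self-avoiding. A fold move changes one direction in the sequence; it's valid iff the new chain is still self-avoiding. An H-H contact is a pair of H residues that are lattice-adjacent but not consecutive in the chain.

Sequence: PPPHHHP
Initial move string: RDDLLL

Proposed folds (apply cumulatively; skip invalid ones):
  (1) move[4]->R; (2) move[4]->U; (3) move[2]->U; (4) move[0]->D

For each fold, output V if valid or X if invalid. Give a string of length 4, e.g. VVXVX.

Initial: RDDLLL -> [(0, 0), (1, 0), (1, -1), (1, -2), (0, -2), (-1, -2), (-2, -2)]
Fold 1: move[4]->R => RDDLRL INVALID (collision), skipped
Fold 2: move[4]->U => RDDLUL VALID
Fold 3: move[2]->U => RDULUL INVALID (collision), skipped
Fold 4: move[0]->D => DDDLUL VALID

Answer: XVXV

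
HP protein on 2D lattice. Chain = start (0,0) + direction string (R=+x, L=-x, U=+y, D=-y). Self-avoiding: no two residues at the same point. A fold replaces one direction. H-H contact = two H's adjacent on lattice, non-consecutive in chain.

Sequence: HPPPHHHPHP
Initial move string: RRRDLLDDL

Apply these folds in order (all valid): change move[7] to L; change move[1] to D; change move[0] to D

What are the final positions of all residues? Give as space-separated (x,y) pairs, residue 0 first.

Initial moves: RRRDLLDDL
Fold: move[7]->L => RRRDLLDLL (positions: [(0, 0), (1, 0), (2, 0), (3, 0), (3, -1), (2, -1), (1, -1), (1, -2), (0, -2), (-1, -2)])
Fold: move[1]->D => RDRDLLDLL (positions: [(0, 0), (1, 0), (1, -1), (2, -1), (2, -2), (1, -2), (0, -2), (0, -3), (-1, -3), (-2, -3)])
Fold: move[0]->D => DDRDLLDLL (positions: [(0, 0), (0, -1), (0, -2), (1, -2), (1, -3), (0, -3), (-1, -3), (-1, -4), (-2, -4), (-3, -4)])

Answer: (0,0) (0,-1) (0,-2) (1,-2) (1,-3) (0,-3) (-1,-3) (-1,-4) (-2,-4) (-3,-4)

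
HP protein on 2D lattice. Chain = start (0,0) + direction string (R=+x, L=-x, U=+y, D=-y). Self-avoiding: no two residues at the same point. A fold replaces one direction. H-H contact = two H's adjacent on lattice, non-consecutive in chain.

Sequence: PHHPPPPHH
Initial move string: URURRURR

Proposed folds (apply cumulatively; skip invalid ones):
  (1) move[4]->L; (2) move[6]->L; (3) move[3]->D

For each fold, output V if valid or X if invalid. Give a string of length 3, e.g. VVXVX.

Initial: URURRURR -> [(0, 0), (0, 1), (1, 1), (1, 2), (2, 2), (3, 2), (3, 3), (4, 3), (5, 3)]
Fold 1: move[4]->L => URURLURR INVALID (collision), skipped
Fold 2: move[6]->L => URURRULR INVALID (collision), skipped
Fold 3: move[3]->D => URUDRURR INVALID (collision), skipped

Answer: XXX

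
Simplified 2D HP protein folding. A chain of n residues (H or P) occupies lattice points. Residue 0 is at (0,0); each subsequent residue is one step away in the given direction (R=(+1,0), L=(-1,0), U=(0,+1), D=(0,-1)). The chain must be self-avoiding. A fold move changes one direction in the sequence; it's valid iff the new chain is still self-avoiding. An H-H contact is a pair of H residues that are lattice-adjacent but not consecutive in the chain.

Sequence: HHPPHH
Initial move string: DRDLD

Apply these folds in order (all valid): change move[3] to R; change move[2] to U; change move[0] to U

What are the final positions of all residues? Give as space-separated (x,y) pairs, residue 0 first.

Answer: (0,0) (0,1) (1,1) (1,2) (2,2) (2,1)

Derivation:
Initial moves: DRDLD
Fold: move[3]->R => DRDRD (positions: [(0, 0), (0, -1), (1, -1), (1, -2), (2, -2), (2, -3)])
Fold: move[2]->U => DRURD (positions: [(0, 0), (0, -1), (1, -1), (1, 0), (2, 0), (2, -1)])
Fold: move[0]->U => URURD (positions: [(0, 0), (0, 1), (1, 1), (1, 2), (2, 2), (2, 1)])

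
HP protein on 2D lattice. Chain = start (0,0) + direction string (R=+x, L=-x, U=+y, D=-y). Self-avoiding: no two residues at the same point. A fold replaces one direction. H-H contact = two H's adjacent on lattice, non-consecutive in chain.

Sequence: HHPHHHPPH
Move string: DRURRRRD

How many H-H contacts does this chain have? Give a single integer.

Positions: [(0, 0), (0, -1), (1, -1), (1, 0), (2, 0), (3, 0), (4, 0), (5, 0), (5, -1)]
H-H contact: residue 0 @(0,0) - residue 3 @(1, 0)

Answer: 1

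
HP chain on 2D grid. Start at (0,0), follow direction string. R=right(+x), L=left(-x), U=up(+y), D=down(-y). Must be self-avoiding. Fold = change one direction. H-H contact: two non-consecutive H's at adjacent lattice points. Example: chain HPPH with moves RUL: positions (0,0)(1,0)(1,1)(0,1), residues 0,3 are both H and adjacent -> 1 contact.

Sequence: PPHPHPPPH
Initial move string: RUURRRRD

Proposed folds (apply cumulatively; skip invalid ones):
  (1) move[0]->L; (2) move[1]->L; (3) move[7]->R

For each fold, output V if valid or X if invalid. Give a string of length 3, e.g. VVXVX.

Answer: VVV

Derivation:
Initial: RUURRRRD -> [(0, 0), (1, 0), (1, 1), (1, 2), (2, 2), (3, 2), (4, 2), (5, 2), (5, 1)]
Fold 1: move[0]->L => LUURRRRD VALID
Fold 2: move[1]->L => LLURRRRD VALID
Fold 3: move[7]->R => LLURRRRR VALID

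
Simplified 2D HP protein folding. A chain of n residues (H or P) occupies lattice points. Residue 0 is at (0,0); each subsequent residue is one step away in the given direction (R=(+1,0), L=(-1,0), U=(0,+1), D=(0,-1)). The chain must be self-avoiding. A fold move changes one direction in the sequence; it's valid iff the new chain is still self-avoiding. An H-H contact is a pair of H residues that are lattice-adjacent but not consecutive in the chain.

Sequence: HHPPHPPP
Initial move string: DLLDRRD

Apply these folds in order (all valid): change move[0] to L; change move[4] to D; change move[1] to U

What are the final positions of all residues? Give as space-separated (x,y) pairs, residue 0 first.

Initial moves: DLLDRRD
Fold: move[0]->L => LLLDRRD (positions: [(0, 0), (-1, 0), (-2, 0), (-3, 0), (-3, -1), (-2, -1), (-1, -1), (-1, -2)])
Fold: move[4]->D => LLLDDRD (positions: [(0, 0), (-1, 0), (-2, 0), (-3, 0), (-3, -1), (-3, -2), (-2, -2), (-2, -3)])
Fold: move[1]->U => LULDDRD (positions: [(0, 0), (-1, 0), (-1, 1), (-2, 1), (-2, 0), (-2, -1), (-1, -1), (-1, -2)])

Answer: (0,0) (-1,0) (-1,1) (-2,1) (-2,0) (-2,-1) (-1,-1) (-1,-2)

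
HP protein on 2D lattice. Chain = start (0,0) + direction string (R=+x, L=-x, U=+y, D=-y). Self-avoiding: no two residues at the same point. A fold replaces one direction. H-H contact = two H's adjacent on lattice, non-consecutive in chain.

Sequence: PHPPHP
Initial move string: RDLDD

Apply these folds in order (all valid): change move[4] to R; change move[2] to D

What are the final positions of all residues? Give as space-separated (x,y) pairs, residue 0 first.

Answer: (0,0) (1,0) (1,-1) (1,-2) (1,-3) (2,-3)

Derivation:
Initial moves: RDLDD
Fold: move[4]->R => RDLDR (positions: [(0, 0), (1, 0), (1, -1), (0, -1), (0, -2), (1, -2)])
Fold: move[2]->D => RDDDR (positions: [(0, 0), (1, 0), (1, -1), (1, -2), (1, -3), (2, -3)])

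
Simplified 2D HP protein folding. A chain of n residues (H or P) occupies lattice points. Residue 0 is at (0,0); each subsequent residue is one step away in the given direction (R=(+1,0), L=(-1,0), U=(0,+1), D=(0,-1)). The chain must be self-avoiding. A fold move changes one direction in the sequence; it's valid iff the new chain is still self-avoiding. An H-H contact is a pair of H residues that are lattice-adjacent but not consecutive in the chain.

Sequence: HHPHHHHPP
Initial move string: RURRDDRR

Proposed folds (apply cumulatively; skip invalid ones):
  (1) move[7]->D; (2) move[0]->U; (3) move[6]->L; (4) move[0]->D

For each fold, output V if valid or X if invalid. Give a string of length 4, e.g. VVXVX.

Initial: RURRDDRR -> [(0, 0), (1, 0), (1, 1), (2, 1), (3, 1), (3, 0), (3, -1), (4, -1), (5, -1)]
Fold 1: move[7]->D => RURRDDRD VALID
Fold 2: move[0]->U => UURRDDRD VALID
Fold 3: move[6]->L => UURRDDLD VALID
Fold 4: move[0]->D => DURRDDLD INVALID (collision), skipped

Answer: VVVX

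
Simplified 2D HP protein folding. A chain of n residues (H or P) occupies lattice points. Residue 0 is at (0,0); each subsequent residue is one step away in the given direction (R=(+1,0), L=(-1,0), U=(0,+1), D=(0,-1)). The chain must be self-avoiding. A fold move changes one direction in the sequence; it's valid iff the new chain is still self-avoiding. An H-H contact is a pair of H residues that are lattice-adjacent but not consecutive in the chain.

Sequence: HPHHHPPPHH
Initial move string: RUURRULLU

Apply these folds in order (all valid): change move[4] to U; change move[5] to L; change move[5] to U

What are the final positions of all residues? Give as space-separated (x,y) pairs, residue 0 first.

Initial moves: RUURRULLU
Fold: move[4]->U => RUURUULLU (positions: [(0, 0), (1, 0), (1, 1), (1, 2), (2, 2), (2, 3), (2, 4), (1, 4), (0, 4), (0, 5)])
Fold: move[5]->L => RUURULLLU (positions: [(0, 0), (1, 0), (1, 1), (1, 2), (2, 2), (2, 3), (1, 3), (0, 3), (-1, 3), (-1, 4)])
Fold: move[5]->U => RUURUULLU (positions: [(0, 0), (1, 0), (1, 1), (1, 2), (2, 2), (2, 3), (2, 4), (1, 4), (0, 4), (0, 5)])

Answer: (0,0) (1,0) (1,1) (1,2) (2,2) (2,3) (2,4) (1,4) (0,4) (0,5)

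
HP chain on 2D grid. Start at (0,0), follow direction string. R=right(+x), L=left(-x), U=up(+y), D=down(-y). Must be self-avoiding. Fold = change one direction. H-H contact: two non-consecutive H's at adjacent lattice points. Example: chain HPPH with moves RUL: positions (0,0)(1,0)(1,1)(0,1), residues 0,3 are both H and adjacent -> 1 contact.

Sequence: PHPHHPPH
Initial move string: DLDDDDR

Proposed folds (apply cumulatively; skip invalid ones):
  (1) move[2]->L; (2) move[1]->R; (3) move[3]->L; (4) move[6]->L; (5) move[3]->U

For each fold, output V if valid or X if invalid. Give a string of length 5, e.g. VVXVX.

Answer: VXVVX

Derivation:
Initial: DLDDDDR -> [(0, 0), (0, -1), (-1, -1), (-1, -2), (-1, -3), (-1, -4), (-1, -5), (0, -5)]
Fold 1: move[2]->L => DLLDDDR VALID
Fold 2: move[1]->R => DRLDDDR INVALID (collision), skipped
Fold 3: move[3]->L => DLLLDDR VALID
Fold 4: move[6]->L => DLLLDDL VALID
Fold 5: move[3]->U => DLLUDDL INVALID (collision), skipped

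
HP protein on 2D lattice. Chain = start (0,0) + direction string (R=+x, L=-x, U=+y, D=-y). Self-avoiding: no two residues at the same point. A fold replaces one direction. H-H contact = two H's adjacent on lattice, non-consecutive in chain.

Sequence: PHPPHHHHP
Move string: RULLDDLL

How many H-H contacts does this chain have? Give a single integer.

Positions: [(0, 0), (1, 0), (1, 1), (0, 1), (-1, 1), (-1, 0), (-1, -1), (-2, -1), (-3, -1)]
No H-H contacts found.

Answer: 0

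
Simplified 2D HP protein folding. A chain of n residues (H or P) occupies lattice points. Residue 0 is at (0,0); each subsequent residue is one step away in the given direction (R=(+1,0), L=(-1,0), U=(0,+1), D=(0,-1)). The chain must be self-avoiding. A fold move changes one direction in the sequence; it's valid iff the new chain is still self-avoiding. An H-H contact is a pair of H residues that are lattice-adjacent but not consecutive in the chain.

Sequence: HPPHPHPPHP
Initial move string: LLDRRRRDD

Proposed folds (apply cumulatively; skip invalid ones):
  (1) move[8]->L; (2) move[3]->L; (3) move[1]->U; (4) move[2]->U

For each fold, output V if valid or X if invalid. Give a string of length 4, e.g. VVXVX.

Answer: VXXV

Derivation:
Initial: LLDRRRRDD -> [(0, 0), (-1, 0), (-2, 0), (-2, -1), (-1, -1), (0, -1), (1, -1), (2, -1), (2, -2), (2, -3)]
Fold 1: move[8]->L => LLDRRRRDL VALID
Fold 2: move[3]->L => LLDLRRRDL INVALID (collision), skipped
Fold 3: move[1]->U => LUDRRRRDL INVALID (collision), skipped
Fold 4: move[2]->U => LLURRRRDL VALID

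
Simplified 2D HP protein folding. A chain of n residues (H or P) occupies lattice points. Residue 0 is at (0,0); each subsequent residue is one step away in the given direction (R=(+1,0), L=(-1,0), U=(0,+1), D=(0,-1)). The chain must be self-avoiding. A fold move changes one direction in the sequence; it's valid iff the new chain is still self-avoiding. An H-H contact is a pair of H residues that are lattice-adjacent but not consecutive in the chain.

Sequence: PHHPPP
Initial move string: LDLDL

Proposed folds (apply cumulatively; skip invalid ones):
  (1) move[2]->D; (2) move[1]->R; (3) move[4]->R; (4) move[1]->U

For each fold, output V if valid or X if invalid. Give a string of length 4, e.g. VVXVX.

Answer: VXVX

Derivation:
Initial: LDLDL -> [(0, 0), (-1, 0), (-1, -1), (-2, -1), (-2, -2), (-3, -2)]
Fold 1: move[2]->D => LDDDL VALID
Fold 2: move[1]->R => LRDDL INVALID (collision), skipped
Fold 3: move[4]->R => LDDDR VALID
Fold 4: move[1]->U => LUDDR INVALID (collision), skipped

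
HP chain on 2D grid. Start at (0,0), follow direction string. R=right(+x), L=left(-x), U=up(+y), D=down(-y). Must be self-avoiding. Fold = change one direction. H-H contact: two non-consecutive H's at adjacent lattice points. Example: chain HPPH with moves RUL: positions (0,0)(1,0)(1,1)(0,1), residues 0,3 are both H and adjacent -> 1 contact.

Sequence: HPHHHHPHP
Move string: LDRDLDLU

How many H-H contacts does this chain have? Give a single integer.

Answer: 2

Derivation:
Positions: [(0, 0), (-1, 0), (-1, -1), (0, -1), (0, -2), (-1, -2), (-1, -3), (-2, -3), (-2, -2)]
H-H contact: residue 0 @(0,0) - residue 3 @(0, -1)
H-H contact: residue 2 @(-1,-1) - residue 5 @(-1, -2)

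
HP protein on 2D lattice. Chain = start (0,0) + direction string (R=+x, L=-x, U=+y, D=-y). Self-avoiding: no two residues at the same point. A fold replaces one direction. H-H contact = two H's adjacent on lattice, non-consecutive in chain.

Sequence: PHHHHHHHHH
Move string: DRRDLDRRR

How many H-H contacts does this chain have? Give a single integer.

Answer: 2

Derivation:
Positions: [(0, 0), (0, -1), (1, -1), (2, -1), (2, -2), (1, -2), (1, -3), (2, -3), (3, -3), (4, -3)]
H-H contact: residue 2 @(1,-1) - residue 5 @(1, -2)
H-H contact: residue 4 @(2,-2) - residue 7 @(2, -3)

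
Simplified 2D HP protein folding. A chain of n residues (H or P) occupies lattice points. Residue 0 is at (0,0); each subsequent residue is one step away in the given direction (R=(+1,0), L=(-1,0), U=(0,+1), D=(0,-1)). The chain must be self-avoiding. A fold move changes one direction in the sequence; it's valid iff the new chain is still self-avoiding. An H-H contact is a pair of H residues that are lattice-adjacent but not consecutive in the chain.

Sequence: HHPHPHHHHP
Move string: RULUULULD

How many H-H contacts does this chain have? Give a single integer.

Answer: 1

Derivation:
Positions: [(0, 0), (1, 0), (1, 1), (0, 1), (0, 2), (0, 3), (-1, 3), (-1, 4), (-2, 4), (-2, 3)]
H-H contact: residue 0 @(0,0) - residue 3 @(0, 1)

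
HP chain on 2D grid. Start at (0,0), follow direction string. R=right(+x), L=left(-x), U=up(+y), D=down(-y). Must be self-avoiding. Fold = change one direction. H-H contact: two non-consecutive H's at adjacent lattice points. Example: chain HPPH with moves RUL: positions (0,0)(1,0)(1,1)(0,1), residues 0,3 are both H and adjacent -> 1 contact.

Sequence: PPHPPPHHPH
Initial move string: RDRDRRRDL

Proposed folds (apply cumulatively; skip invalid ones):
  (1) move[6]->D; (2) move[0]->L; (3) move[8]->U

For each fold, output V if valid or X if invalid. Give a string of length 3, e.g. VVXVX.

Initial: RDRDRRRDL -> [(0, 0), (1, 0), (1, -1), (2, -1), (2, -2), (3, -2), (4, -2), (5, -2), (5, -3), (4, -3)]
Fold 1: move[6]->D => RDRDRRDDL VALID
Fold 2: move[0]->L => LDRDRRDDL VALID
Fold 3: move[8]->U => LDRDRRDDU INVALID (collision), skipped

Answer: VVX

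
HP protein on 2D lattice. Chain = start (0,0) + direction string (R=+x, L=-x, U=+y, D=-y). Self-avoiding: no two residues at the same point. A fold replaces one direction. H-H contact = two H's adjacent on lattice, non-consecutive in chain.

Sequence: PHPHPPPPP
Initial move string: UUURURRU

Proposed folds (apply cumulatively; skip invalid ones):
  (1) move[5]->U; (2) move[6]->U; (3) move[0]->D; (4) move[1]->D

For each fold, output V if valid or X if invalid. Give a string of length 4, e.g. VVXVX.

Answer: VVXX

Derivation:
Initial: UUURURRU -> [(0, 0), (0, 1), (0, 2), (0, 3), (1, 3), (1, 4), (2, 4), (3, 4), (3, 5)]
Fold 1: move[5]->U => UUURUURU VALID
Fold 2: move[6]->U => UUURUUUU VALID
Fold 3: move[0]->D => DUURUUUU INVALID (collision), skipped
Fold 4: move[1]->D => UDURUUUU INVALID (collision), skipped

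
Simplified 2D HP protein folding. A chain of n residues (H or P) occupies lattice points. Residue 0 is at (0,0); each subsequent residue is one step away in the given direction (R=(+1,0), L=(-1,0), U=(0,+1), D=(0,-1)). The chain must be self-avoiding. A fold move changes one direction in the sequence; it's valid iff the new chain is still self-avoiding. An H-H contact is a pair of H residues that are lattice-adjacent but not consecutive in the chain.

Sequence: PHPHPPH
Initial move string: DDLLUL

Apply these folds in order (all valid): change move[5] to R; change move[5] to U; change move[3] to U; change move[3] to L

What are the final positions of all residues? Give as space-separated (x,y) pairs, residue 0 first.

Initial moves: DDLLUL
Fold: move[5]->R => DDLLUR (positions: [(0, 0), (0, -1), (0, -2), (-1, -2), (-2, -2), (-2, -1), (-1, -1)])
Fold: move[5]->U => DDLLUU (positions: [(0, 0), (0, -1), (0, -2), (-1, -2), (-2, -2), (-2, -1), (-2, 0)])
Fold: move[3]->U => DDLUUU (positions: [(0, 0), (0, -1), (0, -2), (-1, -2), (-1, -1), (-1, 0), (-1, 1)])
Fold: move[3]->L => DDLLUU (positions: [(0, 0), (0, -1), (0, -2), (-1, -2), (-2, -2), (-2, -1), (-2, 0)])

Answer: (0,0) (0,-1) (0,-2) (-1,-2) (-2,-2) (-2,-1) (-2,0)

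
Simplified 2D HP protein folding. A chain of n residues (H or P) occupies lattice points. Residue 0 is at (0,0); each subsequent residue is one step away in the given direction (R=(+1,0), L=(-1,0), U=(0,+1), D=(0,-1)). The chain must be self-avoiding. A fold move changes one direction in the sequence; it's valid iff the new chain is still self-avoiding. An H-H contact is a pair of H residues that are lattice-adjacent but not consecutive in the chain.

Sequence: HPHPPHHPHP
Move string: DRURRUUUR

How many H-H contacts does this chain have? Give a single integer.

Positions: [(0, 0), (0, -1), (1, -1), (1, 0), (2, 0), (3, 0), (3, 1), (3, 2), (3, 3), (4, 3)]
No H-H contacts found.

Answer: 0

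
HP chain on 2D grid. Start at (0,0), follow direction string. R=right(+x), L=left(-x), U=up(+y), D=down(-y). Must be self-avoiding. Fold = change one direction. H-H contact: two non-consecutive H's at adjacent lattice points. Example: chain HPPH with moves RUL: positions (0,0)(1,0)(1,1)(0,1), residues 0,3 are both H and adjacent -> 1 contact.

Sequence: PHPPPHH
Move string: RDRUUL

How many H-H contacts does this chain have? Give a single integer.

Answer: 1

Derivation:
Positions: [(0, 0), (1, 0), (1, -1), (2, -1), (2, 0), (2, 1), (1, 1)]
H-H contact: residue 1 @(1,0) - residue 6 @(1, 1)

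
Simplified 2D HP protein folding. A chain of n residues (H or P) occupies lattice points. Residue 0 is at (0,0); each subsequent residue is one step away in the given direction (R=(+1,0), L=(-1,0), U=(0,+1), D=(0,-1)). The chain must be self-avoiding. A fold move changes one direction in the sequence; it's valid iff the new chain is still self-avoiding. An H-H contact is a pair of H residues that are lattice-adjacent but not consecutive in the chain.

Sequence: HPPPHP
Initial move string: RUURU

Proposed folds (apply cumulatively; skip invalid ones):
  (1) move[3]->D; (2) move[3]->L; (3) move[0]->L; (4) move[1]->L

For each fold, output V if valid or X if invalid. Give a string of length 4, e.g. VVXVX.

Initial: RUURU -> [(0, 0), (1, 0), (1, 1), (1, 2), (2, 2), (2, 3)]
Fold 1: move[3]->D => RUUDU INVALID (collision), skipped
Fold 2: move[3]->L => RUULU VALID
Fold 3: move[0]->L => LUULU VALID
Fold 4: move[1]->L => LLULU VALID

Answer: XVVV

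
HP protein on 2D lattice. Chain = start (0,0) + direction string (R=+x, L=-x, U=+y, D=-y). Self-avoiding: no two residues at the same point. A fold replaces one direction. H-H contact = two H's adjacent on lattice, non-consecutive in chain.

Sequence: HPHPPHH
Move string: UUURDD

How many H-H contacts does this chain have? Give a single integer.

Answer: 1

Derivation:
Positions: [(0, 0), (0, 1), (0, 2), (0, 3), (1, 3), (1, 2), (1, 1)]
H-H contact: residue 2 @(0,2) - residue 5 @(1, 2)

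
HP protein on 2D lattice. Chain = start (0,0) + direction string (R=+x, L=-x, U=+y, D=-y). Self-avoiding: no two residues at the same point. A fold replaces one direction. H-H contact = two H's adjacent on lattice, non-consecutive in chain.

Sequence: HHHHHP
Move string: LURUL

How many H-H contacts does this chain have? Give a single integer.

Positions: [(0, 0), (-1, 0), (-1, 1), (0, 1), (0, 2), (-1, 2)]
H-H contact: residue 0 @(0,0) - residue 3 @(0, 1)

Answer: 1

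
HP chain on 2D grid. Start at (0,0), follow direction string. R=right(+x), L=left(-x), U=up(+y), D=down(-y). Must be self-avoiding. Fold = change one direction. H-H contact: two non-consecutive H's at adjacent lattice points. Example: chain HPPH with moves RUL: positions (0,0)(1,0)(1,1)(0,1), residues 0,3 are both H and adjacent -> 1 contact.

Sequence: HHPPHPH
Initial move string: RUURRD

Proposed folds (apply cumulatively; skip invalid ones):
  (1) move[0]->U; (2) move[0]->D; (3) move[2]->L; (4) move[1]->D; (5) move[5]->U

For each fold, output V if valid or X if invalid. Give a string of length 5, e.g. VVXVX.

Initial: RUURRD -> [(0, 0), (1, 0), (1, 1), (1, 2), (2, 2), (3, 2), (3, 1)]
Fold 1: move[0]->U => UUURRD VALID
Fold 2: move[0]->D => DUURRD INVALID (collision), skipped
Fold 3: move[2]->L => UULRRD INVALID (collision), skipped
Fold 4: move[1]->D => UDURRD INVALID (collision), skipped
Fold 5: move[5]->U => UUURRU VALID

Answer: VXXXV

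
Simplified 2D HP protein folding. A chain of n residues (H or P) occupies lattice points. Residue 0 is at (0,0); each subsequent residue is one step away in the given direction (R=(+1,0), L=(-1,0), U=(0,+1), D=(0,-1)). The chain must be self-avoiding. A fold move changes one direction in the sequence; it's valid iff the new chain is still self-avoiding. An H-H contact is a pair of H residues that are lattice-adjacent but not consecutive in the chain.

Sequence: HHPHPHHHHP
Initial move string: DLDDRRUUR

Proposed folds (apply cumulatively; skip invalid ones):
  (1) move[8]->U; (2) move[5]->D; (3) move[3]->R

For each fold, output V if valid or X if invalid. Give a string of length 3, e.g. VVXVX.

Initial: DLDDRRUUR -> [(0, 0), (0, -1), (-1, -1), (-1, -2), (-1, -3), (0, -3), (1, -3), (1, -2), (1, -1), (2, -1)]
Fold 1: move[8]->U => DLDDRRUUU VALID
Fold 2: move[5]->D => DLDDRDUUU INVALID (collision), skipped
Fold 3: move[3]->R => DLDRRRUUU VALID

Answer: VXV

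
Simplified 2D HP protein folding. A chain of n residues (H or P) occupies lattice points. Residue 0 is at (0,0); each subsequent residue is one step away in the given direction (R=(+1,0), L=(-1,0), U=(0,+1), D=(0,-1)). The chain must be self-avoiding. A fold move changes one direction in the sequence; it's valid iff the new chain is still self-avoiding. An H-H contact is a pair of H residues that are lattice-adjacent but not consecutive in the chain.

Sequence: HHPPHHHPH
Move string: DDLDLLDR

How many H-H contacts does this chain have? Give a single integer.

Positions: [(0, 0), (0, -1), (0, -2), (-1, -2), (-1, -3), (-2, -3), (-3, -3), (-3, -4), (-2, -4)]
H-H contact: residue 5 @(-2,-3) - residue 8 @(-2, -4)

Answer: 1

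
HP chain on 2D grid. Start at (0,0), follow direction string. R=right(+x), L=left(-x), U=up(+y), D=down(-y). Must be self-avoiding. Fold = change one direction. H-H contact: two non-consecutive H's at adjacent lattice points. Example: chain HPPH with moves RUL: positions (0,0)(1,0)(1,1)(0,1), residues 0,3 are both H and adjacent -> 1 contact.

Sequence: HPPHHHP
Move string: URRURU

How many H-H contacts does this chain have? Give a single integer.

Answer: 0

Derivation:
Positions: [(0, 0), (0, 1), (1, 1), (2, 1), (2, 2), (3, 2), (3, 3)]
No H-H contacts found.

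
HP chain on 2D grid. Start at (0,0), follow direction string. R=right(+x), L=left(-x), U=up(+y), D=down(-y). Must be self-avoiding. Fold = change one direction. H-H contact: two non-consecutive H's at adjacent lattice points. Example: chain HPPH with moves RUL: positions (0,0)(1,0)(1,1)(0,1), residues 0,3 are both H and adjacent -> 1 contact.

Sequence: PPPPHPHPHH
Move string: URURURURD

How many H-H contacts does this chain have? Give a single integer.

Positions: [(0, 0), (0, 1), (1, 1), (1, 2), (2, 2), (2, 3), (3, 3), (3, 4), (4, 4), (4, 3)]
H-H contact: residue 6 @(3,3) - residue 9 @(4, 3)

Answer: 1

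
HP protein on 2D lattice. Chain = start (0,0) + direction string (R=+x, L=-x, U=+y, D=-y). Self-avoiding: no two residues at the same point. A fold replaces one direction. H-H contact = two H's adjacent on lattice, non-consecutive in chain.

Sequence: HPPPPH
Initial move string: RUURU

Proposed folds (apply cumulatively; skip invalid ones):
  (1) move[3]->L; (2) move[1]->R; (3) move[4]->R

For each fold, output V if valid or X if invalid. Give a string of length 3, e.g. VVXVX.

Initial: RUURU -> [(0, 0), (1, 0), (1, 1), (1, 2), (2, 2), (2, 3)]
Fold 1: move[3]->L => RUULU VALID
Fold 2: move[1]->R => RRULU VALID
Fold 3: move[4]->R => RRULR INVALID (collision), skipped

Answer: VVX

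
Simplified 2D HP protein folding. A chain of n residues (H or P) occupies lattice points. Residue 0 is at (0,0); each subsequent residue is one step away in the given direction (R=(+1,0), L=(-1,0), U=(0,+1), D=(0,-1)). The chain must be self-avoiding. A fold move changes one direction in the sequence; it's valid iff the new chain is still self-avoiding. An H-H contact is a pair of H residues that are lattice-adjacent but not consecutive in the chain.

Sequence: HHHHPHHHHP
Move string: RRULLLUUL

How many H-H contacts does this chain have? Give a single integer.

Answer: 1

Derivation:
Positions: [(0, 0), (1, 0), (2, 0), (2, 1), (1, 1), (0, 1), (-1, 1), (-1, 2), (-1, 3), (-2, 3)]
H-H contact: residue 0 @(0,0) - residue 5 @(0, 1)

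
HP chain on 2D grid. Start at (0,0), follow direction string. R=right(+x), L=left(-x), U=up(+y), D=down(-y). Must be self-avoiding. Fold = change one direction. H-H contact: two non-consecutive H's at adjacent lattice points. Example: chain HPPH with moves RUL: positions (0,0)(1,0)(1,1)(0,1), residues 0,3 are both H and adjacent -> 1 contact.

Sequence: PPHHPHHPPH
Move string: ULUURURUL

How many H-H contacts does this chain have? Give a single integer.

Answer: 1

Derivation:
Positions: [(0, 0), (0, 1), (-1, 1), (-1, 2), (-1, 3), (0, 3), (0, 4), (1, 4), (1, 5), (0, 5)]
H-H contact: residue 6 @(0,4) - residue 9 @(0, 5)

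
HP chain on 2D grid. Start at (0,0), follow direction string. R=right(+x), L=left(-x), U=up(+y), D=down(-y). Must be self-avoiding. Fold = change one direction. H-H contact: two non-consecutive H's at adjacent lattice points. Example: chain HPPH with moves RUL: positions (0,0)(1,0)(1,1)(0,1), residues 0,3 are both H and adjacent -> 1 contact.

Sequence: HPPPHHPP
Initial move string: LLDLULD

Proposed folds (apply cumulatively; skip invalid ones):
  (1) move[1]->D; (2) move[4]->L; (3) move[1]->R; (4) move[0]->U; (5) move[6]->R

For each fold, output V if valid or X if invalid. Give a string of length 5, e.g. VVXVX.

Initial: LLDLULD -> [(0, 0), (-1, 0), (-2, 0), (-2, -1), (-3, -1), (-3, 0), (-4, 0), (-4, -1)]
Fold 1: move[1]->D => LDDLULD VALID
Fold 2: move[4]->L => LDDLLLD VALID
Fold 3: move[1]->R => LRDLLLD INVALID (collision), skipped
Fold 4: move[0]->U => UDDLLLD INVALID (collision), skipped
Fold 5: move[6]->R => LDDLLLR INVALID (collision), skipped

Answer: VVXXX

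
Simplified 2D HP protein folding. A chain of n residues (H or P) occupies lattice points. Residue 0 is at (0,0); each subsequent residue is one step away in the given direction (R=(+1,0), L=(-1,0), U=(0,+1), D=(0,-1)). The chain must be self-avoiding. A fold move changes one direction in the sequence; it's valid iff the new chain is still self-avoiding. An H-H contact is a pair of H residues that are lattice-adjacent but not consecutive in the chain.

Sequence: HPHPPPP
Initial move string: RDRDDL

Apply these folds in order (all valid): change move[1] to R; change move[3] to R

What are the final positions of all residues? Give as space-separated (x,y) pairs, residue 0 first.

Answer: (0,0) (1,0) (2,0) (3,0) (4,0) (4,-1) (3,-1)

Derivation:
Initial moves: RDRDDL
Fold: move[1]->R => RRRDDL (positions: [(0, 0), (1, 0), (2, 0), (3, 0), (3, -1), (3, -2), (2, -2)])
Fold: move[3]->R => RRRRDL (positions: [(0, 0), (1, 0), (2, 0), (3, 0), (4, 0), (4, -1), (3, -1)])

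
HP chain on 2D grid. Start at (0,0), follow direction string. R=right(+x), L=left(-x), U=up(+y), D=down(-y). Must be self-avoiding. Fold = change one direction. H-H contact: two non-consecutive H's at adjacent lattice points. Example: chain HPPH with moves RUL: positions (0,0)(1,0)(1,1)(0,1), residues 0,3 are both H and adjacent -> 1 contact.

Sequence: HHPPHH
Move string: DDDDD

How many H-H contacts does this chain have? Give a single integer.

Positions: [(0, 0), (0, -1), (0, -2), (0, -3), (0, -4), (0, -5)]
No H-H contacts found.

Answer: 0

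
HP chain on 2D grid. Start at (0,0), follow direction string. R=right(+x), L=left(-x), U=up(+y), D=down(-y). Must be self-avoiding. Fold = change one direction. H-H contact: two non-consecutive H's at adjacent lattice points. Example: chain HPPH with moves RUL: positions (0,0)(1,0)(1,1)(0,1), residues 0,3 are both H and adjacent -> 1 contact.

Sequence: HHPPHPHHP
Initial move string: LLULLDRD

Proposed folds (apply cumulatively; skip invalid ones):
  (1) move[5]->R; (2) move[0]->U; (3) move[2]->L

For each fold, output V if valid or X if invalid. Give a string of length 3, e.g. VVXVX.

Answer: XVV

Derivation:
Initial: LLULLDRD -> [(0, 0), (-1, 0), (-2, 0), (-2, 1), (-3, 1), (-4, 1), (-4, 0), (-3, 0), (-3, -1)]
Fold 1: move[5]->R => LLULLRRD INVALID (collision), skipped
Fold 2: move[0]->U => ULULLDRD VALID
Fold 3: move[2]->L => ULLLLDRD VALID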